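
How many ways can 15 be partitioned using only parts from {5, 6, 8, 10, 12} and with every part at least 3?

Listing the qualifying partitions of 15:
10+5
5+5+5

2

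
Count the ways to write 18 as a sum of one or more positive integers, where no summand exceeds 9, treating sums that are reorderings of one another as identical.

318

Enumerating by decreasing first part gives 318 partitions in all.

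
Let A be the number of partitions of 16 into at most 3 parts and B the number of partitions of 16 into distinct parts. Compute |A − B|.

2

Partitions of 16 into at most 3 parts: 30.
Partitions of 16 into distinct parts: 32.
|30 − 32| = 2.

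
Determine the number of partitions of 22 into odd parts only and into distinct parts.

Listing the qualifying partitions of 22:
21+1
19+3
17+5
15+7
13+9
13+5+3+1
11+7+3+1
9+7+5+1

8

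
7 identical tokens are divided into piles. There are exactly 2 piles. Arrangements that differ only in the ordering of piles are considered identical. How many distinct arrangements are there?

Listing the qualifying partitions of 7:
1,6
2,5
3,4

3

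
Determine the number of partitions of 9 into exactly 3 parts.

7

Listing the qualifying partitions of 9:
7 + 1 + 1
6 + 2 + 1
5 + 3 + 1
5 + 2 + 2
4 + 4 + 1
4 + 3 + 2
3 + 3 + 3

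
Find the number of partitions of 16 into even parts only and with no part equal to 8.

Enumerating:
16
14, 2
12, 4
12, 2, 2
10, 6
10, 4, 2
10, 2, 2, 2
6, 6, 4
6, 6, 2, 2
6, 4, 4, 2
6, 4, 2, 2, 2
6, 2, 2, 2, 2, 2
4, 4, 4, 4
4, 4, 4, 2, 2
4, 4, 2, 2, 2, 2
4, 2, 2, 2, 2, 2, 2
2, 2, 2, 2, 2, 2, 2, 2

17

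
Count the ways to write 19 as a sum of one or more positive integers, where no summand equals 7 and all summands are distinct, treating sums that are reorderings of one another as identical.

42

A partial list (first 12 by largest part):
19
1+18
2+17
3+16
1+2+16
4+15
1+3+15
5+14
1+4+14
2+3+14
6+13
1+5+13
…and 30 more, for 42 total.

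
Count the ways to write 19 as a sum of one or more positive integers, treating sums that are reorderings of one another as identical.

490

Counting exhaustively, 490 partitions satisfy the conditions.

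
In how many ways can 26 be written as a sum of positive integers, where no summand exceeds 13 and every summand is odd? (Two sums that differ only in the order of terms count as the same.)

A full systematic count gives 134.

134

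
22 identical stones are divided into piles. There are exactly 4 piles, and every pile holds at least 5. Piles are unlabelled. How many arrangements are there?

The partitions of 22 that satisfy the conditions:
7 + 5 + 5 + 5
6 + 6 + 5 + 5
Counting gives 2.

2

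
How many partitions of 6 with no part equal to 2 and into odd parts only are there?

They are:
1+5
3+3
1+1+1+3
1+1+1+1+1+1

4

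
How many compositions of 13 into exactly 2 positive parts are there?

A composition of 13 into 2 positive parts is chosen by placing 1 dividers among the 12 gaps between 13 units: C(12,1) = 12.

12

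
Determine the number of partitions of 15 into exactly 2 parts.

7

The partitions of 15 that satisfy the conditions:
1+14
2+13
3+12
4+11
5+10
6+9
7+8
Counting gives 7.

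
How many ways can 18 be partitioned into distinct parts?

46

A partial list (first 12 by largest part):
18
17,1
16,2
15,3
15,2,1
14,4
14,3,1
13,5
13,4,1
13,3,2
12,6
12,5,1
…and 34 more, for 46 total.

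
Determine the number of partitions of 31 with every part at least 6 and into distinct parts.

26

There are too many to list fully; the first 12 (by largest part) are:
31
25+6
24+7
23+8
22+9
21+10
20+11
19+12
18+13
18+7+6
17+14
17+8+6
…and 14 more, for 26 total.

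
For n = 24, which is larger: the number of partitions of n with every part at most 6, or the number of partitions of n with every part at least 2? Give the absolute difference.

Partitions of 24 with every part at most 6: 532.
Partitions of 24 with every part at least 2: 320.
|532 − 320| = 212.

212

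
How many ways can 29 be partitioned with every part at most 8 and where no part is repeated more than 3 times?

Enumerating by decreasing first part gives 519 partitions in all.

519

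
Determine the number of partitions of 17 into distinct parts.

A partial list (first 12 by largest part):
17
16, 1
15, 2
14, 3
14, 2, 1
13, 4
13, 3, 1
12, 5
12, 4, 1
12, 3, 2
11, 6
11, 5, 1
…and 26 more, for 38 total.

38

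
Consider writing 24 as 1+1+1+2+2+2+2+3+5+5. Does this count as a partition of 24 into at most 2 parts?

The parts sum to 24, and the condition 'there are at most 2 summands' is violated.

No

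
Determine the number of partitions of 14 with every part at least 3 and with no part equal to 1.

Listing the qualifying partitions of 14:
14
3+11
4+10
5+9
6+8
3+3+8
7+7
3+4+7
3+5+6
4+4+6
4+5+5
3+3+3+5
3+3+4+4

13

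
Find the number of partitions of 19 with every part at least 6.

Enumerating:
19
13,6
12,7
11,8
10,9
7,6,6

6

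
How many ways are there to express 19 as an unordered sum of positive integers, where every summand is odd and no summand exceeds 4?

They are:
3+3+3+3+3+3+1
3+3+3+3+3+1+1+1+1
3+3+3+3+1+1+1+1+1+1+1
3+3+3+1+1+1+1+1+1+1+1+1+1
3+3+1+1+1+1+1+1+1+1+1+1+1+1+1
3+1+1+1+1+1+1+1+1+1+1+1+1+1+1+1+1
1+1+1+1+1+1+1+1+1+1+1+1+1+1+1+1+1+1+1

7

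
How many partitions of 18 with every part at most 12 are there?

366

A full systematic count gives 366.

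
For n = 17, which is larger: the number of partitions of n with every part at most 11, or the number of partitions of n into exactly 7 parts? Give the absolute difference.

240

Partitions of 17 with every part at most 11: 278.
Partitions of 17 into exactly 7 parts: 38.
|278 − 38| = 240.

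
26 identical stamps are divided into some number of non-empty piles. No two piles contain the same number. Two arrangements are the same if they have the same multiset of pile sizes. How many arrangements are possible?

165

Counting exhaustively, 165 partitions satisfy the conditions.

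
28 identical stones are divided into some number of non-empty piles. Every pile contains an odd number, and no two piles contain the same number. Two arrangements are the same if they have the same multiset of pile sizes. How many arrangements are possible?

16

They are:
27+1
25+3
23+5
21+7
19+9
19+5+3+1
17+11
17+7+3+1
15+13
15+9+3+1
15+7+5+1
13+11+3+1
13+9+5+1
13+7+5+3
11+9+7+1
11+9+5+3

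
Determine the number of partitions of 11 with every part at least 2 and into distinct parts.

7

Enumerating:
11
9 + 2
8 + 3
7 + 4
6 + 5
6 + 3 + 2
5 + 4 + 2
Counting gives 7.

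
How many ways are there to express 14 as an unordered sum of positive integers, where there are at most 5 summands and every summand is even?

Enumerating:
14
2,12
4,10
2,2,10
6,8
2,4,8
2,2,2,8
2,6,6
4,4,6
2,2,4,6
2,2,2,2,6
2,4,4,4
2,2,2,4,4
That's 13 in total.

13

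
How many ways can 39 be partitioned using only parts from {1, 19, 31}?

Listing the qualifying partitions of 39:
31+1+1+1+1+1+1+1+1
19+19+1
19+1+1+1+1+1+1+1+1+1+1+1+1+1+1+1+1+1+1+1+1
1+1+1+1+1+1+1+1+1+1+1+1+1+1+1+1+1+1+1+1+1+1+1+1+1+1+1+1+1+1+1+1+1+1+1+1+1+1+1

4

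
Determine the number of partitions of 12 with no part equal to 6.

There are too many to list fully; the first 12 (by largest part) are:
12
1,11
2,10
1,1,10
3,9
1,2,9
1,1,1,9
4,8
1,3,8
2,2,8
1,1,2,8
1,1,1,1,8
…and 54 more, for 66 total.

66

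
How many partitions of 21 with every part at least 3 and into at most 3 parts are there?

28

A partial list (first 12 by largest part):
21
3+18
4+17
5+16
6+15
3+3+15
7+14
3+4+14
8+13
3+5+13
4+4+13
9+12
…and 16 more, for 28 total.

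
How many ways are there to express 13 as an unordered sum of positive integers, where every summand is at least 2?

24

The partitions of 13 that satisfy the conditions:
13
11, 2
10, 3
9, 4
9, 2, 2
8, 5
8, 3, 2
7, 6
7, 4, 2
7, 3, 3
7, 2, 2, 2
6, 5, 2
6, 4, 3
6, 3, 2, 2
5, 5, 3
5, 4, 4
5, 4, 2, 2
5, 3, 3, 2
5, 2, 2, 2, 2
4, 4, 3, 2
4, 3, 3, 3
4, 3, 2, 2, 2
3, 3, 3, 2, 2
3, 2, 2, 2, 2, 2
That's 24 in total.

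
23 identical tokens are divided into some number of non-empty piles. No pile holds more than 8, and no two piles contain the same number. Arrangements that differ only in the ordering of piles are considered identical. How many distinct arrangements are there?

Enumerating:
2, 6, 7, 8
3, 5, 7, 8
1, 2, 5, 7, 8
1, 3, 4, 7, 8
4, 5, 6, 8
1, 3, 5, 6, 8
2, 3, 4, 6, 8
1, 2, 3, 4, 5, 8
1, 4, 5, 6, 7
2, 3, 5, 6, 7
1, 2, 3, 4, 6, 7
Counting gives 11.

11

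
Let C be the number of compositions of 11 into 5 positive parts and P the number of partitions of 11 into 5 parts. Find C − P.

Compositions: C(10,4) = 210.
Unordered (partitions into 5 parts): 10.
Difference: 210 − 10 = 200.

200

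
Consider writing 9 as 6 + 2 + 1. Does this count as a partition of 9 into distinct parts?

The parts sum to 9, and the condition 'all summands are distinct' holds.

Yes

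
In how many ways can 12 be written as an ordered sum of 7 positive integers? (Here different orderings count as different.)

462

Equivalently, choose which 6 of the 11 gaps become plus signs: C(11,6) = 462.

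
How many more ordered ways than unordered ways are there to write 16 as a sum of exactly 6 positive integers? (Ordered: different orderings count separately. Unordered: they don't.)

2968

Ordered (compositions into 6 parts): C(15,5) = 3003.
Unordered (partitions into 6 parts): 35.
Difference: 3003 − 35 = 2968.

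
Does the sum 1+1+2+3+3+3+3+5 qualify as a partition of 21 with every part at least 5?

No

The parts sum to 21, and the condition 'every summand is at least 5' is violated.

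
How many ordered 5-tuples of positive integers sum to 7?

15

Place 4 bars in the 6 internal gaps of a row of 7 dots: C(6,4) = 15.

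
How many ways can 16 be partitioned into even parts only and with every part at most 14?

The partitions of 16 that satisfy the conditions:
14,2
12,4
12,2,2
10,6
10,4,2
10,2,2,2
8,8
8,6,2
8,4,4
8,4,2,2
8,2,2,2,2
6,6,4
6,6,2,2
6,4,4,2
6,4,2,2,2
6,2,2,2,2,2
4,4,4,4
4,4,4,2,2
4,4,2,2,2,2
4,2,2,2,2,2,2
2,2,2,2,2,2,2,2
Counting gives 21.

21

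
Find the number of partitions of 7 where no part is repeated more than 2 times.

Listing the qualifying partitions of 7:
7
6,1
5,2
5,1,1
4,3
4,2,1
3,3,1
3,2,2
3,2,1,1

9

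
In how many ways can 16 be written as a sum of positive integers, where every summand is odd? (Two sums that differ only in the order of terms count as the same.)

A partial list (first 12 by largest part):
15+1
13+3
13+1+1+1
11+5
11+3+1+1
11+1+1+1+1+1
9+7
9+5+1+1
9+3+3+1
9+3+1+1+1+1
9+1+1+1+1+1+1+1
7+7+1+1
…and 20 more, for 32 total.

32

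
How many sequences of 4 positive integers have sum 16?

A composition of 16 into 4 positive parts is chosen by placing 3 dividers among the 15 gaps between 16 units: C(15,3) = 455.

455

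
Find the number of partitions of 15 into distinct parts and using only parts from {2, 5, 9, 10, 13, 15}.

They are:
15
13 + 2
10 + 5
That's 3 in total.

3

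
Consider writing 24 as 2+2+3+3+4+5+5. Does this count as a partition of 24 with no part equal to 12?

The parts sum to 24, and the condition 'no summand equals 12' holds.

Yes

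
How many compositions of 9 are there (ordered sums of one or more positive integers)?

Each of the 8 gaps between 9 units is either a break or not: 2^8 = 256.

256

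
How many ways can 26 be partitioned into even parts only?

Systematic enumeration (by largest part, then next-largest, …) yields 101.

101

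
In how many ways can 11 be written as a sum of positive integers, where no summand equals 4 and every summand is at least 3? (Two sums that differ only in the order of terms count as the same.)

Enumerating:
11
8,3
6,5
5,3,3
Counting gives 4.

4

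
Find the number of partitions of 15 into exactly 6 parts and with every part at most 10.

26

There are too many to list fully; the first 12 (by largest part) are:
10,1,1,1,1,1
9,2,1,1,1,1
8,3,1,1,1,1
8,2,2,1,1,1
7,4,1,1,1,1
7,3,2,1,1,1
7,2,2,2,1,1
6,5,1,1,1,1
6,4,2,1,1,1
6,3,3,1,1,1
6,3,2,2,1,1
6,2,2,2,2,1
…and 14 more, for 26 total.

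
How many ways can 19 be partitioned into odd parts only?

54

A partial list (first 12 by largest part):
19
1+1+17
1+3+15
1+1+1+1+15
1+5+13
3+3+13
1+1+1+3+13
1+1+1+1+1+1+13
1+7+11
3+5+11
1+1+1+5+11
1+1+3+3+11
…and 42 more, for 54 total.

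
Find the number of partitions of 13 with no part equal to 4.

71

Enumerating by decreasing first part gives 71 partitions in all.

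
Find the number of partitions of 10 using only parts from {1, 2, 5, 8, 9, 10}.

Enumerating:
10
9, 1
8, 2
8, 1, 1
5, 5
5, 2, 2, 1
5, 2, 1, 1, 1
5, 1, 1, 1, 1, 1
2, 2, 2, 2, 2
2, 2, 2, 2, 1, 1
2, 2, 2, 1, 1, 1, 1
2, 2, 1, 1, 1, 1, 1, 1
2, 1, 1, 1, 1, 1, 1, 1, 1
1, 1, 1, 1, 1, 1, 1, 1, 1, 1

14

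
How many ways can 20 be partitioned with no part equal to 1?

137

A full systematic count gives 137.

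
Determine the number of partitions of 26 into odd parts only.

165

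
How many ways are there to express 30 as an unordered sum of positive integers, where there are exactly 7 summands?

618

Systematic enumeration (by largest part, then next-largest, …) yields 618.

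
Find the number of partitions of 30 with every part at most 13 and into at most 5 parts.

Direct enumeration gives 317 partitions.

317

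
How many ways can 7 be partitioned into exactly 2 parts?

3

They are:
6 + 1
5 + 2
4 + 3
That's 3 in total.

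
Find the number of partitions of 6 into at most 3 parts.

7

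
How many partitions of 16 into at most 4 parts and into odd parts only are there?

13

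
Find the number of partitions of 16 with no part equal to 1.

A partial list (first 12 by largest part):
16
14 + 2
13 + 3
12 + 4
12 + 2 + 2
11 + 5
11 + 3 + 2
10 + 6
10 + 4 + 2
10 + 3 + 3
10 + 2 + 2 + 2
9 + 7
…and 43 more, for 55 total.

55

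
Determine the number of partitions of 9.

30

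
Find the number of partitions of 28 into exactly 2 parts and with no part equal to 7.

13

Listing the qualifying partitions of 28:
27,1
26,2
25,3
24,4
23,5
22,6
20,8
19,9
18,10
17,11
16,12
15,13
14,14
That's 13 in total.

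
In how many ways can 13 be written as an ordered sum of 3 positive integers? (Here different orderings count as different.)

Place 2 bars in the 12 internal gaps of a row of 13 dots: C(12,2) = 66.

66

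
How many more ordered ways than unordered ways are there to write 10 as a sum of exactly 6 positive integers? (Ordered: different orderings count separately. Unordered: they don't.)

Compositions: C(9,5) = 126.
Unordered (partitions into 6 parts): 5.
Difference: 126 − 5 = 121.

121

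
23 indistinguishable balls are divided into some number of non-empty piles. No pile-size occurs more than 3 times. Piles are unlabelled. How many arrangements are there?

Counting exhaustively, 592 partitions satisfy the conditions.

592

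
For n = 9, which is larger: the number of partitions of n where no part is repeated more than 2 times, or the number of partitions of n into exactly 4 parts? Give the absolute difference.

10

Partitions of 9 where no part is repeated more than 2 times: 16.
Partitions of 9 into exactly 4 parts: 6.
|16 − 6| = 10.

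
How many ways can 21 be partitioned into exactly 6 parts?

110

Systematic enumeration (by largest part, then next-largest, …) yields 110.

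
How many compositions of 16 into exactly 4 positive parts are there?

455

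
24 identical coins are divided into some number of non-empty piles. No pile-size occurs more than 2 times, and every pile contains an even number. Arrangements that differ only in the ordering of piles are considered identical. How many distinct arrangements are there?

36

There are too many to list fully; the first 12 (by largest part) are:
24
22,2
20,4
20,2,2
18,6
18,4,2
16,8
16,6,2
16,4,4
16,4,2,2
14,10
14,8,2
…and 24 more, for 36 total.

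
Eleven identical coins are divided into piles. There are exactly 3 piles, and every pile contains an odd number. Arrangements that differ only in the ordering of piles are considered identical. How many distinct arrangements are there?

The partitions of 11 that satisfy the conditions:
9+1+1
7+3+1
5+5+1
5+3+3

4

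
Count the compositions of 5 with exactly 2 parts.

Place 1 bars in the 4 internal gaps of a row of 5 dots: C(4,1) = 4.

4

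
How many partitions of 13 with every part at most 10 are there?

Enumerating by decreasing first part gives 97 partitions in all.

97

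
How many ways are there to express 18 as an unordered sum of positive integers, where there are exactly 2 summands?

9

They are:
17+1
16+2
15+3
14+4
13+5
12+6
11+7
10+8
9+9
That's 9 in total.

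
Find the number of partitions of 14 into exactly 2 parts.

They are:
13+1
12+2
11+3
10+4
9+5
8+6
7+7
That's 7 in total.

7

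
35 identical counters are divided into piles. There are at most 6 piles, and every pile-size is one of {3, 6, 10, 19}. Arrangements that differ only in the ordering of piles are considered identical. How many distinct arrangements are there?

They are:
19 + 10 + 6
19 + 10 + 3 + 3
10 + 10 + 6 + 6 + 3
10 + 10 + 6 + 3 + 3 + 3

4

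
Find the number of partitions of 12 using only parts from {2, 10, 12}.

3

They are:
12
10+2
2+2+2+2+2+2
Counting gives 3.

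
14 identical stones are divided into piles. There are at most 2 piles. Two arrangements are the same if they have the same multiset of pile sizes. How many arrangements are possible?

They are:
14
13+1
12+2
11+3
10+4
9+5
8+6
7+7

8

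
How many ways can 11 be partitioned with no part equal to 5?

There are too many to list fully; the first 12 (by largest part) are:
11
10, 1
9, 2
9, 1, 1
8, 3
8, 2, 1
8, 1, 1, 1
7, 4
7, 3, 1
7, 2, 2
7, 2, 1, 1
7, 1, 1, 1, 1
…and 33 more, for 45 total.

45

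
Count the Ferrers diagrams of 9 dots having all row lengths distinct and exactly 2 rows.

They are:
1+8
2+7
3+6
4+5
That's 4 in total.

4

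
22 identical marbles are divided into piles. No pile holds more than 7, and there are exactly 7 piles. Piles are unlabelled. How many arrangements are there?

There are too many to list fully; the first 12 (by largest part) are:
7 + 7 + 4 + 1 + 1 + 1 + 1
7 + 7 + 3 + 2 + 1 + 1 + 1
7 + 7 + 2 + 2 + 2 + 1 + 1
7 + 6 + 5 + 1 + 1 + 1 + 1
7 + 6 + 4 + 2 + 1 + 1 + 1
7 + 6 + 3 + 3 + 1 + 1 + 1
7 + 6 + 3 + 2 + 2 + 1 + 1
7 + 6 + 2 + 2 + 2 + 2 + 1
7 + 5 + 5 + 2 + 1 + 1 + 1
7 + 5 + 4 + 3 + 1 + 1 + 1
7 + 5 + 4 + 2 + 2 + 1 + 1
7 + 5 + 3 + 3 + 2 + 1 + 1
…and 56 more, for 68 total.

68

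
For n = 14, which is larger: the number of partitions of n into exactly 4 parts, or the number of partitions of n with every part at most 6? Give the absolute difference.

67

Partitions of 14 into exactly 4 parts: 23.
Partitions of 14 with every part at most 6: 90.
|23 − 90| = 67.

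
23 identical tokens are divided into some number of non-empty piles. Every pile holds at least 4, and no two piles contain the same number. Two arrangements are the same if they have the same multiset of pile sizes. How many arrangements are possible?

The partitions of 23 that satisfy the conditions:
23
19 + 4
18 + 5
17 + 6
16 + 7
15 + 8
14 + 9
14 + 5 + 4
13 + 10
13 + 6 + 4
12 + 11
12 + 7 + 4
12 + 6 + 5
11 + 8 + 4
11 + 7 + 5
10 + 9 + 4
10 + 8 + 5
10 + 7 + 6
9 + 8 + 6
8 + 6 + 5 + 4

20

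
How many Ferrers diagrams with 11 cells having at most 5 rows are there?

37

A partial list (first 12 by largest part):
11
10,1
9,2
9,1,1
8,3
8,2,1
8,1,1,1
7,4
7,3,1
7,2,2
7,2,1,1
7,1,1,1,1
…and 25 more, for 37 total.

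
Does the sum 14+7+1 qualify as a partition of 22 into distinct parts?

Yes

The parts sum to 22, and the condition 'all summands are distinct' holds.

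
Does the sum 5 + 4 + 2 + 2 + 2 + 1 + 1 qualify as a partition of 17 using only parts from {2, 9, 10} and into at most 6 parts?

The parts sum to 17, and the condition 'each summand belongs to {2, 9, 10}' is violated.

No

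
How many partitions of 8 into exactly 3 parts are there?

5

The partitions of 8 that satisfy the conditions:
6,1,1
5,2,1
4,3,1
4,2,2
3,3,2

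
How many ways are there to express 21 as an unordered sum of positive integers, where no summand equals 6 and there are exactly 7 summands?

79

Counting exhaustively, 79 partitions satisfy the conditions.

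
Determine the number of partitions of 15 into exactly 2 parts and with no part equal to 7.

They are:
1+14
2+13
3+12
4+11
5+10
6+9
Counting gives 6.

6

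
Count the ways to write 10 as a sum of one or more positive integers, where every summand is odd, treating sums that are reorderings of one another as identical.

10

They are:
9 + 1
7 + 3
7 + 1 + 1 + 1
5 + 5
5 + 3 + 1 + 1
5 + 1 + 1 + 1 + 1 + 1
3 + 3 + 3 + 1
3 + 3 + 1 + 1 + 1 + 1
3 + 1 + 1 + 1 + 1 + 1 + 1 + 1
1 + 1 + 1 + 1 + 1 + 1 + 1 + 1 + 1 + 1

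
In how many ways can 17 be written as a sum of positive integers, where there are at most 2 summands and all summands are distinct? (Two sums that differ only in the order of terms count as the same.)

9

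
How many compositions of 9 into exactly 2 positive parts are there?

8

A composition of 9 into 2 positive parts is chosen by placing 1 dividers among the 8 gaps between 9 units: C(8,1) = 8.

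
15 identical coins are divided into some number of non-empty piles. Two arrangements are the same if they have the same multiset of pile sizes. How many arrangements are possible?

Systematic enumeration (by largest part, then next-largest, …) yields 176.

176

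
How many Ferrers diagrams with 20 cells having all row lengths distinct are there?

64

A partial list (first 12 by largest part):
20
1,19
2,18
3,17
1,2,17
4,16
1,3,16
5,15
1,4,15
2,3,15
6,14
1,5,14
…and 52 more, for 64 total.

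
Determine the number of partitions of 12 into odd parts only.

15

They are:
1,11
3,9
1,1,1,9
5,7
1,1,3,7
1,1,1,1,1,7
1,1,5,5
1,3,3,5
1,1,1,1,3,5
1,1,1,1,1,1,1,5
3,3,3,3
1,1,1,3,3,3
1,1,1,1,1,1,3,3
1,1,1,1,1,1,1,1,1,3
1,1,1,1,1,1,1,1,1,1,1,1
Counting gives 15.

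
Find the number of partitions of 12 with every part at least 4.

5

Listing the qualifying partitions of 12:
12
8,4
7,5
6,6
4,4,4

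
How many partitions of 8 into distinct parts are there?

They are:
8
7 + 1
6 + 2
5 + 3
5 + 2 + 1
4 + 3 + 1
That's 6 in total.

6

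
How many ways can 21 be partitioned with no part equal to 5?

561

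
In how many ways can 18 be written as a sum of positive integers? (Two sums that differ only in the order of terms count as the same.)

There are 385 such partitions.

385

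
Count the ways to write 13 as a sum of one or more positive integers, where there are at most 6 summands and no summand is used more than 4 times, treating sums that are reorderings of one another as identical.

A partial list (first 12 by largest part):
13
1 + 12
2 + 11
1 + 1 + 11
3 + 10
1 + 2 + 10
1 + 1 + 1 + 10
4 + 9
1 + 3 + 9
2 + 2 + 9
1 + 1 + 2 + 9
1 + 1 + 1 + 1 + 9
…and 57 more, for 69 total.

69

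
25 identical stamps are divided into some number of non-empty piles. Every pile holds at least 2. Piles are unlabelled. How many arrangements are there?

Systematic enumeration (by largest part, then next-largest, …) yields 383.

383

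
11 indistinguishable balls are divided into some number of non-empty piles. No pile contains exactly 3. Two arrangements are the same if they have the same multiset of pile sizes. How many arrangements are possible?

34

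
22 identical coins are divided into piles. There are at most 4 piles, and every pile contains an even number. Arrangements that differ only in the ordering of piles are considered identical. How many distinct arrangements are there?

27

There are too many to list fully; the first 12 (by largest part) are:
22
2,20
4,18
2,2,18
6,16
2,4,16
2,2,2,16
8,14
2,6,14
4,4,14
2,2,4,14
10,12
…and 15 more, for 27 total.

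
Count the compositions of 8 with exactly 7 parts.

Equivalently, choose which 6 of the 7 gaps become plus signs: C(7,6) = 7.

7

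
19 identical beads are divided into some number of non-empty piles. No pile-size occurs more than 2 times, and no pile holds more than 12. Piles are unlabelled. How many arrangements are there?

141

Direct enumeration gives 141 partitions.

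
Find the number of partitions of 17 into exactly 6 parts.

A partial list (first 12 by largest part):
12 + 1 + 1 + 1 + 1 + 1
11 + 2 + 1 + 1 + 1 + 1
10 + 3 + 1 + 1 + 1 + 1
10 + 2 + 2 + 1 + 1 + 1
9 + 4 + 1 + 1 + 1 + 1
9 + 3 + 2 + 1 + 1 + 1
9 + 2 + 2 + 2 + 1 + 1
8 + 5 + 1 + 1 + 1 + 1
8 + 4 + 2 + 1 + 1 + 1
8 + 3 + 3 + 1 + 1 + 1
8 + 3 + 2 + 2 + 1 + 1
8 + 2 + 2 + 2 + 2 + 1
…and 32 more, for 44 total.

44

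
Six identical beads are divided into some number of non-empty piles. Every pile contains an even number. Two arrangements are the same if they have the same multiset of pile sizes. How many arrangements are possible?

3

They are:
6
2, 4
2, 2, 2
That's 3 in total.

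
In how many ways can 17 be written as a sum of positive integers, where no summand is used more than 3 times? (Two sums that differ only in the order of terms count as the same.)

166

Enumerating by decreasing first part gives 166 partitions in all.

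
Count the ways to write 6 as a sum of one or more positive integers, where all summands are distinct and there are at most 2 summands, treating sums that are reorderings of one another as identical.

3

The partitions of 6 that satisfy the conditions:
6
1+5
2+4
That's 3 in total.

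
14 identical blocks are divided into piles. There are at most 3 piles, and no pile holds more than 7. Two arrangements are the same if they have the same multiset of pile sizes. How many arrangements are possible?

They are:
7+7
1+6+7
2+5+7
3+4+7
2+6+6
3+5+6
4+4+6
4+5+5
Counting gives 8.

8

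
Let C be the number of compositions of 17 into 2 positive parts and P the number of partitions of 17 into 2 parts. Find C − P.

Compositions: C(16,1) = 16.
Partitions of 17 into exactly 2 parts: 8.
Difference: 16 − 8 = 8.

8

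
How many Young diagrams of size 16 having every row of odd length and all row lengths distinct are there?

5

They are:
1 + 15
3 + 13
5 + 11
7 + 9
1 + 3 + 5 + 7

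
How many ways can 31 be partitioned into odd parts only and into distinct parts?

The partitions of 31 that satisfy the conditions:
31
27 + 3 + 1
25 + 5 + 1
23 + 7 + 1
23 + 5 + 3
21 + 9 + 1
21 + 7 + 3
19 + 11 + 1
19 + 9 + 3
19 + 7 + 5
17 + 13 + 1
17 + 11 + 3
17 + 9 + 5
15 + 13 + 3
15 + 11 + 5
15 + 9 + 7
15 + 7 + 5 + 3 + 1
13 + 11 + 7
13 + 9 + 5 + 3 + 1
11 + 9 + 7 + 3 + 1
Counting gives 20.

20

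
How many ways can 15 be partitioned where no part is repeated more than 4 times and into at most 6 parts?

There are 107 such partitions.

107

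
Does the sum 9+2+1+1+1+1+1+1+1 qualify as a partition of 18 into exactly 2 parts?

No

The parts sum to 18, and the condition 'there are exactly 2 summands' is violated.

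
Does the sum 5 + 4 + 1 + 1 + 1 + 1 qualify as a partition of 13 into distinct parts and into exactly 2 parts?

No

The parts sum to 13, and the condition 'all summands are distinct' is violated.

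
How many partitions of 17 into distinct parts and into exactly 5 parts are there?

The partitions of 17 that satisfy the conditions:
7 + 4 + 3 + 2 + 1
6 + 5 + 3 + 2 + 1

2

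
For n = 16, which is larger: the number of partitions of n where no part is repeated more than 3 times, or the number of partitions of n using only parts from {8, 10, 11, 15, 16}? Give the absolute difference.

Partitions of 16 where no part is repeated more than 3 times: 132.
Partitions of 16 using only parts from {8, 10, 11, 15, 16}: 2.
|132 − 2| = 130.

130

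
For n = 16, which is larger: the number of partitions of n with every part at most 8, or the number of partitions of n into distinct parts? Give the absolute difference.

154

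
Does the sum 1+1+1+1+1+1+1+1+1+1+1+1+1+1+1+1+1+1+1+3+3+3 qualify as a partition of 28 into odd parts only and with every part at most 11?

Yes

The parts sum to 28, and the condition 'every summand is odd' holds; the condition 'no summand exceeds 11' holds.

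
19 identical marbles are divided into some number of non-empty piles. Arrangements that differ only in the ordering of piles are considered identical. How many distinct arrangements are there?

490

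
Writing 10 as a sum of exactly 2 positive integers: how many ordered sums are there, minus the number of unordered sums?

Compositions: C(9,1) = 9.
Partitions of 10 into exactly 2 parts: 5.
Difference: 9 − 5 = 4.

4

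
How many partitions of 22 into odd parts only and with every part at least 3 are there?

13

Enumerating:
19+3
17+5
15+7
13+9
13+3+3+3
11+11
11+5+3+3
9+7+3+3
9+5+5+3
7+7+5+3
7+5+5+5
7+3+3+3+3+3
5+5+3+3+3+3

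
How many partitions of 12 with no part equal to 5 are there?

A partial list (first 12 by largest part):
12
11, 1
10, 2
10, 1, 1
9, 3
9, 2, 1
9, 1, 1, 1
8, 4
8, 3, 1
8, 2, 2
8, 2, 1, 1
8, 1, 1, 1, 1
…and 50 more, for 62 total.

62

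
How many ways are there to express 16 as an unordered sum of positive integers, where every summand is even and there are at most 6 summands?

Listing the qualifying partitions of 16:
16
2+14
4+12
2+2+12
6+10
2+4+10
2+2+2+10
8+8
2+6+8
4+4+8
2+2+4+8
2+2+2+2+8
4+6+6
2+2+6+6
2+4+4+6
2+2+2+4+6
2+2+2+2+2+6
4+4+4+4
2+2+4+4+4
2+2+2+2+4+4

20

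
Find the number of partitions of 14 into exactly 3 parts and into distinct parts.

Listing the qualifying partitions of 14:
11+2+1
10+3+1
9+4+1
9+3+2
8+5+1
8+4+2
7+6+1
7+5+2
7+4+3
6+5+3
That's 10 in total.

10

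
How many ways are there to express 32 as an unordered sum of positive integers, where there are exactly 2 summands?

16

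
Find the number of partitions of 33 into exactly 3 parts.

91

There are 91 such partitions.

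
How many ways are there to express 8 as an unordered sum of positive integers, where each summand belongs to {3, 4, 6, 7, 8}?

2

They are:
8
4,4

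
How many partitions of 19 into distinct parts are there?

54

There are too many to list fully; the first 12 (by largest part) are:
19
18,1
17,2
16,3
16,2,1
15,4
15,3,1
14,5
14,4,1
14,3,2
13,6
13,5,1
…and 42 more, for 54 total.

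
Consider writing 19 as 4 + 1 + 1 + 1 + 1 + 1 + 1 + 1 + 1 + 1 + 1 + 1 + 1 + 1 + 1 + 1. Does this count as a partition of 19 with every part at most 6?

The parts sum to 19, and the condition 'no summand exceeds 6' holds.

Yes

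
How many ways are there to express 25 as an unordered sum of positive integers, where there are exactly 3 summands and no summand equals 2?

There are too many to list fully; the first 12 (by largest part) are:
23 + 1 + 1
21 + 3 + 1
20 + 4 + 1
19 + 5 + 1
19 + 3 + 3
18 + 6 + 1
18 + 4 + 3
17 + 7 + 1
17 + 5 + 3
17 + 4 + 4
16 + 8 + 1
16 + 6 + 3
…and 29 more, for 41 total.

41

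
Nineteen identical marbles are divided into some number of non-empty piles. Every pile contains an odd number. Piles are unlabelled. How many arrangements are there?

There are too many to list fully; the first 12 (by largest part) are:
19
17, 1, 1
15, 3, 1
15, 1, 1, 1, 1
13, 5, 1
13, 3, 3
13, 3, 1, 1, 1
13, 1, 1, 1, 1, 1, 1
11, 7, 1
11, 5, 3
11, 5, 1, 1, 1
11, 3, 3, 1, 1
…and 42 more, for 54 total.

54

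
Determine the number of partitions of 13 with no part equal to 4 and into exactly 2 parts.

5

Enumerating:
12 + 1
11 + 2
10 + 3
8 + 5
7 + 6
That's 5 in total.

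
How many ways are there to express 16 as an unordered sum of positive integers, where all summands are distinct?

A partial list (first 12 by largest part):
16
1 + 15
2 + 14
3 + 13
1 + 2 + 13
4 + 12
1 + 3 + 12
5 + 11
1 + 4 + 11
2 + 3 + 11
6 + 10
1 + 5 + 10
…and 20 more, for 32 total.

32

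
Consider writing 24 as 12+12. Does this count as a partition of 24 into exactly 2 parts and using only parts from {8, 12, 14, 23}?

The parts sum to 24, and the condition 'there are exactly 2 summands' holds; the condition 'each summand belongs to {8, 12, 14, 23}' holds.

Yes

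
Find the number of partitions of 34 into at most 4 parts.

Enumerating by decreasing first part gives 411 partitions in all.

411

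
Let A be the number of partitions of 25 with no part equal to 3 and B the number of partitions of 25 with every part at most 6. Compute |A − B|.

344

Partitions of 25 with no part equal to 3: 956.
Partitions of 25 with every part at most 6: 612.
|956 − 612| = 344.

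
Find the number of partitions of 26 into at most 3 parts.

There are too many to list fully; the first 12 (by largest part) are:
26
25+1
24+2
24+1+1
23+3
23+2+1
22+4
22+3+1
22+2+2
21+5
21+4+1
21+3+2
…and 58 more, for 70 total.

70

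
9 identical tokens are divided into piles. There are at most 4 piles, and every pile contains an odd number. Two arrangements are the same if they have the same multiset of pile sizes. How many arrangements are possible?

4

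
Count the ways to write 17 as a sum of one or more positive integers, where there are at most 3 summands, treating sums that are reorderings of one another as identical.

A partial list (first 12 by largest part):
17
16, 1
15, 2
15, 1, 1
14, 3
14, 2, 1
13, 4
13, 3, 1
13, 2, 2
12, 5
12, 4, 1
12, 3, 2
…and 21 more, for 33 total.

33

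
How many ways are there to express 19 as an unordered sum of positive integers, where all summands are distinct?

There are too many to list fully; the first 12 (by largest part) are:
19
18 + 1
17 + 2
16 + 3
16 + 2 + 1
15 + 4
15 + 3 + 1
14 + 5
14 + 4 + 1
14 + 3 + 2
13 + 6
13 + 5 + 1
…and 42 more, for 54 total.

54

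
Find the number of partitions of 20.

Enumerating by decreasing first part gives 627 partitions in all.

627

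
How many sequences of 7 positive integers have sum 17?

8008

By stars and bars with positive parts, the count is C(16,6) = 8008.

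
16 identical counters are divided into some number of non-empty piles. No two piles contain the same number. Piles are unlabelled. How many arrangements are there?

32

A partial list (first 12 by largest part):
16
15,1
14,2
13,3
13,2,1
12,4
12,3,1
11,5
11,4,1
11,3,2
10,6
10,5,1
…and 20 more, for 32 total.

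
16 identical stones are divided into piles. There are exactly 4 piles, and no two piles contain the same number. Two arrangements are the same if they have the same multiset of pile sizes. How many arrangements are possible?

Listing the qualifying partitions of 16:
10+3+2+1
9+4+2+1
8+5+2+1
8+4+3+1
7+6+2+1
7+5+3+1
7+4+3+2
6+5+4+1
6+5+3+2
That's 9 in total.

9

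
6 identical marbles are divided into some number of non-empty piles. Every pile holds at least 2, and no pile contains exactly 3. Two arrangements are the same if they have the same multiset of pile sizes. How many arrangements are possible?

Listing the qualifying partitions of 6:
6
4+2
2+2+2

3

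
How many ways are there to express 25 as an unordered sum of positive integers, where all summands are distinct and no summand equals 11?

122

Direct enumeration gives 122 partitions.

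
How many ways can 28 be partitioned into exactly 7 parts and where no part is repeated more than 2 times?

A full systematic count gives 129.

129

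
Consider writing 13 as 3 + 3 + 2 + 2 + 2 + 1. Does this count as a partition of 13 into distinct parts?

No

The parts sum to 13, and the condition 'all summands are distinct' is violated.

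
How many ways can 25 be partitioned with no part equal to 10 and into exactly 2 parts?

11

Enumerating:
24 + 1
23 + 2
22 + 3
21 + 4
20 + 5
19 + 6
18 + 7
17 + 8
16 + 9
14 + 11
13 + 12
Counting gives 11.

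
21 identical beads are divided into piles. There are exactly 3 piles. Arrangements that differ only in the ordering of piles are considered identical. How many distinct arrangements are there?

37

There are too many to list fully; the first 12 (by largest part) are:
1 + 1 + 19
1 + 2 + 18
1 + 3 + 17
2 + 2 + 17
1 + 4 + 16
2 + 3 + 16
1 + 5 + 15
2 + 4 + 15
3 + 3 + 15
1 + 6 + 14
2 + 5 + 14
3 + 4 + 14
…and 25 more, for 37 total.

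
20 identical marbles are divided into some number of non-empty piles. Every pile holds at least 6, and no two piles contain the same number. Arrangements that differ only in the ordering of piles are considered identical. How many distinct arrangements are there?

They are:
20
14+6
13+7
12+8
11+9
Counting gives 5.

5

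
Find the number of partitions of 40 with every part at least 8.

A partial list (first 12 by largest part):
40
32 + 8
31 + 9
30 + 10
29 + 11
28 + 12
27 + 13
26 + 14
25 + 15
24 + 16
24 + 8 + 8
23 + 17
…and 48 more, for 60 total.

60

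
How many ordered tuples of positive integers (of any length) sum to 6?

32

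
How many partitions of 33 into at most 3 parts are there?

108

Systematic enumeration (by largest part, then next-largest, …) yields 108.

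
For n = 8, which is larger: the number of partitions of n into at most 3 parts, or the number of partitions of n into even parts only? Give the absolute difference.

5

Partitions of 8 into at most 3 parts: 10.
Partitions of 8 into even parts only: 5.
|10 − 5| = 5.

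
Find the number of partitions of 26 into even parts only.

Direct enumeration gives 101 partitions.

101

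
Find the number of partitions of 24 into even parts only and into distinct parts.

Listing the qualifying partitions of 24:
24
22 + 2
20 + 4
18 + 6
18 + 4 + 2
16 + 8
16 + 6 + 2
14 + 10
14 + 8 + 2
14 + 6 + 4
12 + 10 + 2
12 + 8 + 4
12 + 6 + 4 + 2
10 + 8 + 6
10 + 8 + 4 + 2

15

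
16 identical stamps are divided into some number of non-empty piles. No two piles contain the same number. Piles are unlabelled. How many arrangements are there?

32

A partial list (first 12 by largest part):
16
15, 1
14, 2
13, 3
13, 2, 1
12, 4
12, 3, 1
11, 5
11, 4, 1
11, 3, 2
10, 6
10, 5, 1
…and 20 more, for 32 total.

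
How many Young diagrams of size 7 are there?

15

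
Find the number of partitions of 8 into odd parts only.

6

Listing the qualifying partitions of 8:
7, 1
5, 3
5, 1, 1, 1
3, 3, 1, 1
3, 1, 1, 1, 1, 1
1, 1, 1, 1, 1, 1, 1, 1
Counting gives 6.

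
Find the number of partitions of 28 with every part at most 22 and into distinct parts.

212

Systematic enumeration (by largest part, then next-largest, …) yields 212.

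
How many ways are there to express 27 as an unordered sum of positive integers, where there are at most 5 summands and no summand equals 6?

360

Enumerating by decreasing first part gives 360 partitions in all.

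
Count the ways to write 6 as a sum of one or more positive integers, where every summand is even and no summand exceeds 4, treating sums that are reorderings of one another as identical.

2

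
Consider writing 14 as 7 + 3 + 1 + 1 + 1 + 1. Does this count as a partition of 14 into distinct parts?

The parts sum to 14, and the condition 'all summands are distinct' is violated.

No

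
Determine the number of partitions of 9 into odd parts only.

The partitions of 9 that satisfy the conditions:
9
1 + 1 + 7
1 + 3 + 5
1 + 1 + 1 + 1 + 5
3 + 3 + 3
1 + 1 + 1 + 3 + 3
1 + 1 + 1 + 1 + 1 + 1 + 3
1 + 1 + 1 + 1 + 1 + 1 + 1 + 1 + 1

8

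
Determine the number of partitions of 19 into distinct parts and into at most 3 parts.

31

There are too many to list fully; the first 12 (by largest part) are:
19
18+1
17+2
16+3
16+2+1
15+4
15+3+1
14+5
14+4+1
14+3+2
13+6
13+5+1
…and 19 more, for 31 total.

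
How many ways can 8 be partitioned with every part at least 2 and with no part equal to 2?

3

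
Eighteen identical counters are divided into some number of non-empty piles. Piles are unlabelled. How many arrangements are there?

There are 385 such partitions.

385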